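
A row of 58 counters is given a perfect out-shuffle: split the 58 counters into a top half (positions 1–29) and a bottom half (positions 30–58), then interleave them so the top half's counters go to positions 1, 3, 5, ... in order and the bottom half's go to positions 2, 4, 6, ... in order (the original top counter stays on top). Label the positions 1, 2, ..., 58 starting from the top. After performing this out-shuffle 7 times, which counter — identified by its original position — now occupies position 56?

9

Work backwards from position 56, undoing one out-shuffle at a time:
56 ← 57 ← 29 ← 15 ← 8 ← 33 ← 17 ← 9
So the counter now at position 56 started at position 9.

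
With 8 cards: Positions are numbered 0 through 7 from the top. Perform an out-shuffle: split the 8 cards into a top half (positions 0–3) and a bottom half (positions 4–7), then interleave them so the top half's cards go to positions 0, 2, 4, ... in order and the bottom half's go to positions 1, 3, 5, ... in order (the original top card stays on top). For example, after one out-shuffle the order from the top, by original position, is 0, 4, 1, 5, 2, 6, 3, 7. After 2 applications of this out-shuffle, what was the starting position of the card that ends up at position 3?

Work backwards from position 3, undoing one out-shuffle at a time:
3 ← 5 ← 6
So the card now at position 3 started at position 6.

6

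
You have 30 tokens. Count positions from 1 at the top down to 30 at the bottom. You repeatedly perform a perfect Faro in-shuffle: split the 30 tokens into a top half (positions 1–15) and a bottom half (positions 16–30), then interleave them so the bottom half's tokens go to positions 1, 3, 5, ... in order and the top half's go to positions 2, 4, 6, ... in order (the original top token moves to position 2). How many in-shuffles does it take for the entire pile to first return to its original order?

5

The in-shuffle permutes the 30 positions with cycle lengths [5, 5, 5, 5, 5, 5].
Every token is home exactly when every cycle has completed a whole number of laps, i.e. after lcm(5) = 5 in-shuffles.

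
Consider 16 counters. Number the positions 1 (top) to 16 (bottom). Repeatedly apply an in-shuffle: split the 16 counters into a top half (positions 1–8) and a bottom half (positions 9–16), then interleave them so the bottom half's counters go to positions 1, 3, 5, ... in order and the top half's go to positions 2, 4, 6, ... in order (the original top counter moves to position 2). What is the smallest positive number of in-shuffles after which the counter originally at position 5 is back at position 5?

8

Follow position 5 under repeated in-shuffles:
5 → 10 → 3 → 6 → 12 → 7 → 14 → 11 → 5
It first returns after 8 in-shuffles.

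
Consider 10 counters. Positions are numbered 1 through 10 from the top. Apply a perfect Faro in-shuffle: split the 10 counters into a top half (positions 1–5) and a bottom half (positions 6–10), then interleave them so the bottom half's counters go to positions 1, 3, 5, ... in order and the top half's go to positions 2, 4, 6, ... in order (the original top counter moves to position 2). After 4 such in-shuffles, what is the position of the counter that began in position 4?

9

Track the counter's position through each in-shuffle:
4 → 8 → 5 → 10 → 9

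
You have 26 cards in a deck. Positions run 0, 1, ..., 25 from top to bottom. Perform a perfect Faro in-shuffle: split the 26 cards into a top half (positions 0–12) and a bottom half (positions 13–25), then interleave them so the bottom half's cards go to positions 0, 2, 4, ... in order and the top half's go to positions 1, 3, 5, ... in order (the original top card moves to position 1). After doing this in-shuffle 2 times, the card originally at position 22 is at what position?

Track the card's position through each in-shuffle:
22 → 18 → 10

10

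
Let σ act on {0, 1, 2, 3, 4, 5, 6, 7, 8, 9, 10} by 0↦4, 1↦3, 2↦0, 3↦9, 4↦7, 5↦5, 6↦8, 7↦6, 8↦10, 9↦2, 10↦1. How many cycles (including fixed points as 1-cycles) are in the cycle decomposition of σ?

2

Cycle decomposition: (0 4 7 6 8 10 1 3 9 2) (5).
2 cycles.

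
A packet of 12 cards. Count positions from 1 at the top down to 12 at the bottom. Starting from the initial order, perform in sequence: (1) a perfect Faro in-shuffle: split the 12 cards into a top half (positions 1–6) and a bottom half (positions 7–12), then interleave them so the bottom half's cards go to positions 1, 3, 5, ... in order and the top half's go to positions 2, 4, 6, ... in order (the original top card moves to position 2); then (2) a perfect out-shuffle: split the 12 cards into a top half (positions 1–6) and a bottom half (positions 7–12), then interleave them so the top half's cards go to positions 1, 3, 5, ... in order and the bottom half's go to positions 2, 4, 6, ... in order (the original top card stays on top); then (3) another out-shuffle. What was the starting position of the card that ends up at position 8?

12

Undo the operations in reverse order, starting from position 8:
  undo op 3 (out-shuffle, from bottom half): 8 ← 10
  undo op 2 (out-shuffle, from bottom half): 10 ← 11
  undo op 1 (in-shuffle, from bottom half): 11 ← 12
So the card at position 8 came from original position 12.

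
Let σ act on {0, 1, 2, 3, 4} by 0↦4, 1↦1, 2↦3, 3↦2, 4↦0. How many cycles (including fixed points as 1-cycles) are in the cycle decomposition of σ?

Cycle decomposition: (0 4) (1) (2 3).
3 cycles.

3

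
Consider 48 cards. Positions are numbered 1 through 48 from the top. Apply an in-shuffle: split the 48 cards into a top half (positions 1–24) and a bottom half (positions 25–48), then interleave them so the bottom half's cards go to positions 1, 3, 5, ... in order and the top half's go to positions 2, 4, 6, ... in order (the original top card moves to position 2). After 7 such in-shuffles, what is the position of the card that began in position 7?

Track the card's position through each in-shuffle:
7 → 14 → 28 → 7 → 14 → 28 → 7 → 14

14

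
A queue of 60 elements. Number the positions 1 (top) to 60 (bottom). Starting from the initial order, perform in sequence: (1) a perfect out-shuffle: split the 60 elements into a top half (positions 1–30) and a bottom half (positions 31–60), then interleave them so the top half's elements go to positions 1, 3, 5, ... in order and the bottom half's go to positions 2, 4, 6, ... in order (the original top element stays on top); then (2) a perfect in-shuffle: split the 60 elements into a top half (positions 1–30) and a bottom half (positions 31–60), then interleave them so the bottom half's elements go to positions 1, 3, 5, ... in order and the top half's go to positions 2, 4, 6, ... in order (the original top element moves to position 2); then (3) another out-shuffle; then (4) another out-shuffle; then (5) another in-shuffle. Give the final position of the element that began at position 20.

12

Track the element from position 20 forward through each operation:
  after op 1 (out-shuffle): 20 → 39
  after op 2 (in-shuffle): 39 → 17
  after op 3 (out-shuffle): 17 → 33
  after op 4 (out-shuffle): 33 → 6
  after op 5 (in-shuffle): 6 → 12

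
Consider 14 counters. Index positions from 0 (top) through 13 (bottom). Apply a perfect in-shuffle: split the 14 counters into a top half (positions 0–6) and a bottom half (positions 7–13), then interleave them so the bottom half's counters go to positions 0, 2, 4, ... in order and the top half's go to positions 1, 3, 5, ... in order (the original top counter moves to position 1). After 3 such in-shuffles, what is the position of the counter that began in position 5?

Track the counter's position through each in-shuffle:
5 → 11 → 8 → 2

2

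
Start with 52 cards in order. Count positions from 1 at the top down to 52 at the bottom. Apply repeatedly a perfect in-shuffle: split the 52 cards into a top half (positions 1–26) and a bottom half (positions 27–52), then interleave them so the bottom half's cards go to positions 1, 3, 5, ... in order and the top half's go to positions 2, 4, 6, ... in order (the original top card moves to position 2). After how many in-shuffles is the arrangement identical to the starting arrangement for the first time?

52

The in-shuffle permutes the 52 positions with cycle lengths [52].
Every card is home exactly when every cycle has completed a whole number of laps, i.e. after lcm(52) = 52 in-shuffles.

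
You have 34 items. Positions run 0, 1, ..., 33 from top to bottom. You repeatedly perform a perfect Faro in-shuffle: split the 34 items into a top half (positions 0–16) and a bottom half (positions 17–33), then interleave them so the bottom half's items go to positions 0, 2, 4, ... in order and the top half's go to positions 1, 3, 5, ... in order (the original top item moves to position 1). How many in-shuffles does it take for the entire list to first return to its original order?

12

The in-shuffle permutes the 34 positions with cycle lengths [3, 3, 4, 12, 12].
Every item is home exactly when every cycle has completed a whole number of laps, i.e. after lcm(3, 4, 12) = 12 in-shuffles.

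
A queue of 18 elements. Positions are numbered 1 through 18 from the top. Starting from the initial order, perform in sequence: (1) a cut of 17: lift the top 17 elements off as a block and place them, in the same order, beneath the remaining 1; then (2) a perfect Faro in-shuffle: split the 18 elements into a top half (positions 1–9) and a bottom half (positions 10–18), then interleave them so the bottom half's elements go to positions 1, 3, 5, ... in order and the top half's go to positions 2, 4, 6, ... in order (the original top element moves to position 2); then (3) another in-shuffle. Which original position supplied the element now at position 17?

8

Undo the operations in reverse order, starting from position 17:
  undo op 3 (in-shuffle, from bottom half): 17 ← 18
  undo op 2 (in-shuffle, from top half): 18 ← 9
  undo op 1 (cut 17): 9 ← 8
So the element at position 17 came from original position 8.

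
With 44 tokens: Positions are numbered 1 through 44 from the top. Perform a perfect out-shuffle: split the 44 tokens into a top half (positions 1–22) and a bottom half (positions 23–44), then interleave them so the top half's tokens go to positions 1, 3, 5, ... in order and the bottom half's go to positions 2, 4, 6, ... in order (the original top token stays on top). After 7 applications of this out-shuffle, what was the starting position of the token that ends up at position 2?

43

Work backwards from position 2, undoing one out-shuffle at a time:
2 ← 23 ← 12 ← 28 ← 36 ← 40 ← 42 ← 43
So the token now at position 2 started at position 43.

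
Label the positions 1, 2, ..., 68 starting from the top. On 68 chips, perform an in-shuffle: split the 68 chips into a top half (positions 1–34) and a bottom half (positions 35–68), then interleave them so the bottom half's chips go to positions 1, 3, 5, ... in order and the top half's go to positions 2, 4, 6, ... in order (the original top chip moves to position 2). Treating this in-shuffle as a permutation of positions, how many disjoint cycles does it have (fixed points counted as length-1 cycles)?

5

Trace each unvisited position around until it returns:
(1 2 4 8 16 32 ... len 22) (3 6 12 24 48 27 ... len 11) (5 10 20 40 11 22 ... len 22) (15 30 60 51 33 66 ... len 11) (23 46)
5 cycles in total.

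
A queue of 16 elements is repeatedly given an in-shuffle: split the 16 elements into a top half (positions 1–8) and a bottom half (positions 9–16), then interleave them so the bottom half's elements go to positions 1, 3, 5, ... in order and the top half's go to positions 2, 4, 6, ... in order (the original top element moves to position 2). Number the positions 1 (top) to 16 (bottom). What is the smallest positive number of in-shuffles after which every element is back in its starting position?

The in-shuffle permutes the 16 positions with cycle lengths [8, 8].
Every element is home exactly when every cycle has completed a whole number of laps, i.e. after lcm(8) = 8 in-shuffles.

8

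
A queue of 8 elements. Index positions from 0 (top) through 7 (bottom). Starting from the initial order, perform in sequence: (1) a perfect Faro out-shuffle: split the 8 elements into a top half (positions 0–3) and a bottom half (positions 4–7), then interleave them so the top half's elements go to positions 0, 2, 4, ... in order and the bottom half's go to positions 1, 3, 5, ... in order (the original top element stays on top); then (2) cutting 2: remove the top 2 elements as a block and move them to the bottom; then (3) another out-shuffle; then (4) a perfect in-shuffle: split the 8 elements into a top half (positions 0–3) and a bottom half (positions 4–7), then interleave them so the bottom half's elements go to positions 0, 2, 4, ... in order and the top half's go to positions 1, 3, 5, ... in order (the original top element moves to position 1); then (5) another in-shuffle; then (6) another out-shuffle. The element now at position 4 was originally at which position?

5

Undo the operations in reverse order, starting from position 4:
  undo op 6 (out-shuffle, from top half): 4 ← 2
  undo op 5 (in-shuffle, from bottom half): 2 ← 5
  undo op 4 (in-shuffle, from top half): 5 ← 2
  undo op 3 (out-shuffle, from top half): 2 ← 1
  undo op 2 (cut 2): 1 ← 3
  undo op 1 (out-shuffle, from bottom half): 3 ← 5
So the element at position 4 came from original position 5.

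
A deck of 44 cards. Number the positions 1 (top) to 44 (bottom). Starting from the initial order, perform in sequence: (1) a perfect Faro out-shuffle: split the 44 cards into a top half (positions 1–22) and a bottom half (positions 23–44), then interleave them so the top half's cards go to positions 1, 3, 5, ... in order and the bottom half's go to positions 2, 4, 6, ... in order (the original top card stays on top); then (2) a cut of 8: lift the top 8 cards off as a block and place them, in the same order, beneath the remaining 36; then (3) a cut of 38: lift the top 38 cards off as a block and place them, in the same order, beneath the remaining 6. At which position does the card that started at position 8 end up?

13

Track the card from position 8 forward through each operation:
  after op 1 (out-shuffle): 8 → 15
  after op 2 (cut 8): 15 → 7
  after op 3 (cut 38): 7 → 13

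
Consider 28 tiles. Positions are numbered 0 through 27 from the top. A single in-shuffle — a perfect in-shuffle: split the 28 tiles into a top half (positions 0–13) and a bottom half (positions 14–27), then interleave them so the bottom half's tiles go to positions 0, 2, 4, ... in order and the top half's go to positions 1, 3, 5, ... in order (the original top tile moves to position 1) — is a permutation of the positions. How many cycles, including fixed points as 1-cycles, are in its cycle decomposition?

Trace each unvisited position around until it returns:
(0 1 3 7 15 2 ... len 28)
1 cycle in total.

1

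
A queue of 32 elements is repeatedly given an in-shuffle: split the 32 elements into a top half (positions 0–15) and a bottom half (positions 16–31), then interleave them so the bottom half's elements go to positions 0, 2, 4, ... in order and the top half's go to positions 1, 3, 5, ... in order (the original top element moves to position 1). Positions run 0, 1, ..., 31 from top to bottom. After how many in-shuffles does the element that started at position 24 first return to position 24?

Follow position 24 under repeated in-shuffles:
24 → 16 → 0 → 1 → 3 → 7 → 15 → 31 → 30 → 28 → 24
It first returns after 10 in-shuffles.

10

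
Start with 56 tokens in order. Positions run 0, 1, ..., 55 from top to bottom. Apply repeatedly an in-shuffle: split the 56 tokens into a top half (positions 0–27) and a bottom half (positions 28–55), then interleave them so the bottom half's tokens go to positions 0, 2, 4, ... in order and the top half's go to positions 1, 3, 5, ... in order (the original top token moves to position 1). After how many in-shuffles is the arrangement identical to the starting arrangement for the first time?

18

The in-shuffle permutes the 56 positions with cycle lengths [2, 18, 18, 18].
Every token is home exactly when every cycle has completed a whole number of laps, i.e. after lcm(2, 18) = 18 in-shuffles.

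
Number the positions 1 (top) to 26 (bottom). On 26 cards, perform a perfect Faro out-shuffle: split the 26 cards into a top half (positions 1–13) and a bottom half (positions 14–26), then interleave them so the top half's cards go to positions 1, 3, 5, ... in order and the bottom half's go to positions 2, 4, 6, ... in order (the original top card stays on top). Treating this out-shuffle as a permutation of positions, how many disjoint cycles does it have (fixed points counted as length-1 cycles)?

Trace each unvisited position around until it returns:
(1) (2 3 5 9 17 8 ... len 20) (6 11 21 16) (26)
4 cycles in total.

4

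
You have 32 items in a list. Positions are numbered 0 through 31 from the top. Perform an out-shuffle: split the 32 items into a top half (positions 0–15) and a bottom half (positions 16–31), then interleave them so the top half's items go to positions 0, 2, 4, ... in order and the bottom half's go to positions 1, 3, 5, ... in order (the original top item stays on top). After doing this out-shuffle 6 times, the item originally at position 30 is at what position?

Track the item's position through each out-shuffle:
30 → 29 → 27 → 23 → 15 → 30 → 29

29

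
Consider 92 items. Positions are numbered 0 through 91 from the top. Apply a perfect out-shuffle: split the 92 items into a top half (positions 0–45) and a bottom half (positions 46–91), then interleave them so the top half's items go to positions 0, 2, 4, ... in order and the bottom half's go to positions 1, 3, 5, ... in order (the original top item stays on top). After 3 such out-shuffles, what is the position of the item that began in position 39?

39

Track the item's position through each out-shuffle:
39 → 78 → 65 → 39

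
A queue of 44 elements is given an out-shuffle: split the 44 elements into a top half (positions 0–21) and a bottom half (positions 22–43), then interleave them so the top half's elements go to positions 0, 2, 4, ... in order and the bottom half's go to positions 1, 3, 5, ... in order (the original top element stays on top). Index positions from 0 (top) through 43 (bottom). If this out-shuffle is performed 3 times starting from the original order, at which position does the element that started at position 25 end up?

28

Track the element's position through each out-shuffle:
25 → 7 → 14 → 28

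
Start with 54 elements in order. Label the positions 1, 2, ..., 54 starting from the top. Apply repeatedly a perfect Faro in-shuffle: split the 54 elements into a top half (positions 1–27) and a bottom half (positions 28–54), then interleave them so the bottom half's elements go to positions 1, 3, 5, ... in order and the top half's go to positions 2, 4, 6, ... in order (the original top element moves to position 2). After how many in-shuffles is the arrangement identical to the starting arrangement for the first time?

The in-shuffle permutes the 54 positions with cycle lengths [4, 10, 20, 20].
Every element is home exactly when every cycle has completed a whole number of laps, i.e. after lcm(4, 10, 20) = 20 in-shuffles.

20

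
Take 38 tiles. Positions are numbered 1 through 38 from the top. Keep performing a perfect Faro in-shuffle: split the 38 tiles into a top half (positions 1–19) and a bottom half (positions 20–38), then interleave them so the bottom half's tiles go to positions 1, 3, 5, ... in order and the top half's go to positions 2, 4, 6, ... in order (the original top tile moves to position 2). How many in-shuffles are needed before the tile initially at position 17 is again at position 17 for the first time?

12

Follow position 17 under repeated in-shuffles:
17 → 34 → 29 → 19 → 38 → 37 → 35 → 31 → 23 → 7 → 14 → 28 → 17
It first returns after 12 in-shuffles.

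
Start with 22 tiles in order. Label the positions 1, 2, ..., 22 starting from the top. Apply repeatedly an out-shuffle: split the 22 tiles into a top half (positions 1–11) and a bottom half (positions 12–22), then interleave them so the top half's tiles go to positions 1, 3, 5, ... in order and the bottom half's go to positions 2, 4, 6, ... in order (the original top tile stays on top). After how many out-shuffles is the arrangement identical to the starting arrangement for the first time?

6

The out-shuffle permutes the 22 positions with cycle lengths [1, 1, 2, 3, 3, 6, 6].
Every tile is home exactly when every cycle has completed a whole number of laps, i.e. after lcm(1, 2, 3, 6) = 6 out-shuffles.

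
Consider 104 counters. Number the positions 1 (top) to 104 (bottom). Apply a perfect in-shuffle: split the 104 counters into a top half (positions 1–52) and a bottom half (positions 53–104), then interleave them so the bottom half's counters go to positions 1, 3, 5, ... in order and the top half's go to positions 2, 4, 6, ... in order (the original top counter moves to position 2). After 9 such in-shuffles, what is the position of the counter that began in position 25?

95

Track the counter's position through each in-shuffle:
25 → 50 → 100 → 95 → 85 → 65 → 25 → 50 → 100 → 95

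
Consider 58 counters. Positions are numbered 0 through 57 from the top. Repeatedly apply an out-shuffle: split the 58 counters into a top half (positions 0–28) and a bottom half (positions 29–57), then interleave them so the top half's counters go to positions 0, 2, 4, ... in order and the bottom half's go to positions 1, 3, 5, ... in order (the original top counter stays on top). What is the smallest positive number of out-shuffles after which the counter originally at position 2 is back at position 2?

18

Follow position 2 under repeated out-shuffles:
2 → 4 → 8 → 16 → 32 → 7 → 14 → 28 → 56 → 55 → 53 → 49 → 41 → 25 → 50 → 43 → 29 → 1 → 2
It first returns after 18 out-shuffles.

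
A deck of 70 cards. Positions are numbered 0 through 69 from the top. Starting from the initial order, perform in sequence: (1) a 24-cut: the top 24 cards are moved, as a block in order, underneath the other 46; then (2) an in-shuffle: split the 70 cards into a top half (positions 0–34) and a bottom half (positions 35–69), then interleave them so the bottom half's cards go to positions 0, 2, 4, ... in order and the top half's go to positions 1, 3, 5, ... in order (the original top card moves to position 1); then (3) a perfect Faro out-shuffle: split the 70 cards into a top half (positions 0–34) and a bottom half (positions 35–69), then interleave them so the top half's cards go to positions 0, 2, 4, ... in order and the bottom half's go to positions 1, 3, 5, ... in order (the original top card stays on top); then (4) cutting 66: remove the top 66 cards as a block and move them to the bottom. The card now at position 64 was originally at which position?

4

Undo the operations in reverse order, starting from position 64:
  undo op 4 (cut 66): 64 ← 60
  undo op 3 (out-shuffle, from top half): 60 ← 30
  undo op 2 (in-shuffle, from bottom half): 30 ← 50
  undo op 1 (cut 24): 50 ← 4
So the card at position 64 came from original position 4.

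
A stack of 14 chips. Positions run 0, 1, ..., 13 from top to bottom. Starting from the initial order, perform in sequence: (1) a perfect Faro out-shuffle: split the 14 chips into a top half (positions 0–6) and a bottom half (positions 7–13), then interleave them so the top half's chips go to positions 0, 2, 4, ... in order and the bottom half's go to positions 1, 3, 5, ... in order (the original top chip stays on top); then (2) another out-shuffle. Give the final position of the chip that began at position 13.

Track the chip from position 13 forward through each operation:
  after op 1 (out-shuffle): 13 → 13
  after op 2 (out-shuffle): 13 → 13

13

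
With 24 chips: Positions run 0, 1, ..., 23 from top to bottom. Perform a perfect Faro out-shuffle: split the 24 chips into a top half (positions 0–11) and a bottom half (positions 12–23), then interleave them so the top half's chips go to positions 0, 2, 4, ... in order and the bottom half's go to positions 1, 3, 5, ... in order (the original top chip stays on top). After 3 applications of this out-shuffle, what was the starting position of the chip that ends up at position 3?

9

Work backwards from position 3, undoing one out-shuffle at a time:
3 ← 13 ← 18 ← 9
So the chip now at position 3 started at position 9.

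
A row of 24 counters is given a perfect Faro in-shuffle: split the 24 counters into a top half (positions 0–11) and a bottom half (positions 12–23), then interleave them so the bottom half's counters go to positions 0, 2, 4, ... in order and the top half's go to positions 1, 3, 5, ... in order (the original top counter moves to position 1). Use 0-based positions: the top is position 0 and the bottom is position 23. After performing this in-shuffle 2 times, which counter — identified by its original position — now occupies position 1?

Work backwards from position 1, undoing one in-shuffle at a time:
1 ← 0 ← 12
So the counter now at position 1 started at position 12.

12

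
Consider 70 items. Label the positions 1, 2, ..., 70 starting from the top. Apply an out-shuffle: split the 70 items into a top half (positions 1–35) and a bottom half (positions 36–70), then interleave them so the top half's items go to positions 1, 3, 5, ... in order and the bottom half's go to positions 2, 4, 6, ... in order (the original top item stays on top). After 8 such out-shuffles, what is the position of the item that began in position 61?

43

Track the item's position through each out-shuffle:
61 → 52 → 34 → 67 → 64 → 58 → 46 → 22 → 43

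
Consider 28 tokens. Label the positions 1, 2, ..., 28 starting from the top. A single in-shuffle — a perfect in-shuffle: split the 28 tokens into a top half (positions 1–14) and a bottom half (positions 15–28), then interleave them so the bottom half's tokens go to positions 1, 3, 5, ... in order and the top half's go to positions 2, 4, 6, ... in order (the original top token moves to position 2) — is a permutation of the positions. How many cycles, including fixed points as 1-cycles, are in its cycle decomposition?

Trace each unvisited position around until it returns:
(1 2 4 8 16 3 ... len 28)
1 cycle in total.

1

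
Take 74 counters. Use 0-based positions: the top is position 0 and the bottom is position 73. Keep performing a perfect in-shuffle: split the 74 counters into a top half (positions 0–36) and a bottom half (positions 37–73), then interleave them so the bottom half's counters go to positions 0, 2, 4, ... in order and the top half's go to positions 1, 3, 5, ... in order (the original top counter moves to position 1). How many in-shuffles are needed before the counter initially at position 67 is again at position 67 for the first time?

20

Follow position 67 under repeated in-shuffles:
67 → 60 → 46 → 18 → 37 → 0 → 1 → 3 → 7 → 15 → 31 → 63 → 52 → 30 → 61 → 48 → 22 → 45 → 16 → 33 → 67
It first returns after 20 in-shuffles.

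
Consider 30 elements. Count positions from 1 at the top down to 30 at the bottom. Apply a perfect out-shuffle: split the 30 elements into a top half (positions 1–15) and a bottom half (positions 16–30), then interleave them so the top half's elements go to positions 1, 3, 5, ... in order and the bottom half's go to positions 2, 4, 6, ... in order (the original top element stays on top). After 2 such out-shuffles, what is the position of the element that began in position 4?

Track the element's position through each out-shuffle:
4 → 7 → 13

13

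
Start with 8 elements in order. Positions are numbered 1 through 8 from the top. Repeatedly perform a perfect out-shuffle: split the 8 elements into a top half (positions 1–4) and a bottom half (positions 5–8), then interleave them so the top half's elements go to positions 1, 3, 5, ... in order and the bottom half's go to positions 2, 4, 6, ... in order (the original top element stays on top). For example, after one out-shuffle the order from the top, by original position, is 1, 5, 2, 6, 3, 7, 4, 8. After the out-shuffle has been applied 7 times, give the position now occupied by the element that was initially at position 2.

3

Track the element's position through each out-shuffle:
2 → 3 → 5 → 2 → 3 → 5 → 2 → 3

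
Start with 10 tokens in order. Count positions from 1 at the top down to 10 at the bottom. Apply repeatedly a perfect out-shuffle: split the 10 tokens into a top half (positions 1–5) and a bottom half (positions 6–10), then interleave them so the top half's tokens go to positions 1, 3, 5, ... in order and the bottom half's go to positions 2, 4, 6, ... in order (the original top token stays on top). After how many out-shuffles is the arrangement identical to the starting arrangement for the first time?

The out-shuffle permutes the 10 positions with cycle lengths [1, 1, 2, 6].
Every token is home exactly when every cycle has completed a whole number of laps, i.e. after lcm(1, 2, 6) = 6 out-shuffles.

6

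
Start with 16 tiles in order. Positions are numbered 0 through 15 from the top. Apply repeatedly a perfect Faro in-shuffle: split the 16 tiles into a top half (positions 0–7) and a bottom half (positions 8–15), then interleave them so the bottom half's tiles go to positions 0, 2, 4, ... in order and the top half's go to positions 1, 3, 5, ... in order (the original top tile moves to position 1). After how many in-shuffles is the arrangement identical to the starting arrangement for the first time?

8

The in-shuffle permutes the 16 positions with cycle lengths [8, 8].
Every tile is home exactly when every cycle has completed a whole number of laps, i.e. after lcm(8) = 8 in-shuffles.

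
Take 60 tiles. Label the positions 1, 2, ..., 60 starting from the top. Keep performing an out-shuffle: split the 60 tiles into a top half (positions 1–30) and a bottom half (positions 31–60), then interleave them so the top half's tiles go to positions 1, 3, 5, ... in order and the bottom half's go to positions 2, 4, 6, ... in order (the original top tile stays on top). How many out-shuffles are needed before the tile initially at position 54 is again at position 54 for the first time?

58

Follow position 54 under repeated out-shuffles:
54 → 48 → 36 → 12 → 23 → 45 → 30 → 59 → ... → 54 (length 58)
It first returns after 58 out-shuffles.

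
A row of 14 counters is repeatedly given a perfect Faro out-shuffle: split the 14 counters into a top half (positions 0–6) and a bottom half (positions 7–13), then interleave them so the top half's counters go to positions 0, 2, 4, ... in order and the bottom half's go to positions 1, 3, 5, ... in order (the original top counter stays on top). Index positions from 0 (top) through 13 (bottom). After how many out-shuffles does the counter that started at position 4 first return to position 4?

12

Follow position 4 under repeated out-shuffles:
4 → 8 → 3 → 6 → 12 → 11 → 9 → 5 → 10 → 7 → 1 → 2 → 4
It first returns after 12 out-shuffles.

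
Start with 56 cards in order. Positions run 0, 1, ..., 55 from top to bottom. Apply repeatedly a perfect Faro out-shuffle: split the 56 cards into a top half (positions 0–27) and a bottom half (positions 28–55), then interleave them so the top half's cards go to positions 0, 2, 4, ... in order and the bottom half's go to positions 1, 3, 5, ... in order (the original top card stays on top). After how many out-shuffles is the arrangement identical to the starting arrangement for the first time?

20

The out-shuffle permutes the 56 positions with cycle lengths [1, 1, 4, 10, 20, 20].
Every card is home exactly when every cycle has completed a whole number of laps, i.e. after lcm(1, 4, 10, 20) = 20 out-shuffles.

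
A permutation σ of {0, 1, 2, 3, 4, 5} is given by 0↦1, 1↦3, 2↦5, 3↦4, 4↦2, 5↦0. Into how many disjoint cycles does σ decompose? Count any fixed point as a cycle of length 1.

Cycle decomposition: (0 1 3 4 2 5).
1 cycle.

1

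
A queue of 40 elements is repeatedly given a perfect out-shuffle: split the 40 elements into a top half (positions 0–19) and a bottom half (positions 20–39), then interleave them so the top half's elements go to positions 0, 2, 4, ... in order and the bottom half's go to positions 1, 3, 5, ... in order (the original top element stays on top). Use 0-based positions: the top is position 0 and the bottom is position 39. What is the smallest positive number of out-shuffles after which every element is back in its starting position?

12

The out-shuffle permutes the 40 positions with cycle lengths [1, 1, 2, 12, 12, 12].
Every element is home exactly when every cycle has completed a whole number of laps, i.e. after lcm(1, 2, 12) = 12 out-shuffles.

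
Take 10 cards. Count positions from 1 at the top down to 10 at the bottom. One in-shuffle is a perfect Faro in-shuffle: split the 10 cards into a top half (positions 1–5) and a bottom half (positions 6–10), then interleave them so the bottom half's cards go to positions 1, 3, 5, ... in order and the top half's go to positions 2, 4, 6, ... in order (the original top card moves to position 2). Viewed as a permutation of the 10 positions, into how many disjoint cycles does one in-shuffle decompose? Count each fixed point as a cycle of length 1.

1

Trace each unvisited position around until it returns:
(1 2 4 8 5 10 9 7 3 6)
1 cycle in total.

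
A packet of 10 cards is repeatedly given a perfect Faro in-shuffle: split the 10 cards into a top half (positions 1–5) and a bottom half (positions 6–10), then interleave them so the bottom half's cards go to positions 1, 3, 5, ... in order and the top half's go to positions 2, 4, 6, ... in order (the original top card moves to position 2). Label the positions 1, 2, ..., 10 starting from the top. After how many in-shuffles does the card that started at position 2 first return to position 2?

10

Follow position 2 under repeated in-shuffles:
2 → 4 → 8 → 5 → 10 → 9 → 7 → 3 → 6 → 1 → 2
It first returns after 10 in-shuffles.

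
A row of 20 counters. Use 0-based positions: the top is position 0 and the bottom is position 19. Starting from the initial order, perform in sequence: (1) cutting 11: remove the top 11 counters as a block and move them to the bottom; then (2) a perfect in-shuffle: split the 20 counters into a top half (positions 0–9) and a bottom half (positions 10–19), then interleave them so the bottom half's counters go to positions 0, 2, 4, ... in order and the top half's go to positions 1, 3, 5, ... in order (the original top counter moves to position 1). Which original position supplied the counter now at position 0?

Undo the operations in reverse order, starting from position 0:
  undo op 2 (in-shuffle, from bottom half): 0 ← 10
  undo op 1 (cut 11): 10 ← 1
So the counter at position 0 came from original position 1.

1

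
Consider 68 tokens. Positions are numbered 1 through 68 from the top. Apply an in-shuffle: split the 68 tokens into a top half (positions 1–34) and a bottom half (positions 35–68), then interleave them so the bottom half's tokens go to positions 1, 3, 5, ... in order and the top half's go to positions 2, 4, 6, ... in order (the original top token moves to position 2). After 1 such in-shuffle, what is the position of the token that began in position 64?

Track the token's position through each in-shuffle:
64 → 59

59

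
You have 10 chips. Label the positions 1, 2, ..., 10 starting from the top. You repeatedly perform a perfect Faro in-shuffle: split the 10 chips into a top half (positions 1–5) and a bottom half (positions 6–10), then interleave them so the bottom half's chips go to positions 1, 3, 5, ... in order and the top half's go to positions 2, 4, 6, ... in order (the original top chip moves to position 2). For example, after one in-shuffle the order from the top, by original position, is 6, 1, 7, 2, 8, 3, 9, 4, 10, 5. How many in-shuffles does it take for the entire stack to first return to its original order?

10

The in-shuffle permutes the 10 positions with cycle lengths [10].
Every chip is home exactly when every cycle has completed a whole number of laps, i.e. after lcm(10) = 10 in-shuffles.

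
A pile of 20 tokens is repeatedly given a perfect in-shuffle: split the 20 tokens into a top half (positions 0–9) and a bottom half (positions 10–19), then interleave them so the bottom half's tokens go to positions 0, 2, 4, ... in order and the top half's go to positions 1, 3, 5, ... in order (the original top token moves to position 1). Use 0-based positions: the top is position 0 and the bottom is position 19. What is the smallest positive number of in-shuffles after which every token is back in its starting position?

6

The in-shuffle permutes the 20 positions with cycle lengths [2, 3, 3, 6, 6].
Every token is home exactly when every cycle has completed a whole number of laps, i.e. after lcm(2, 3, 6) = 6 in-shuffles.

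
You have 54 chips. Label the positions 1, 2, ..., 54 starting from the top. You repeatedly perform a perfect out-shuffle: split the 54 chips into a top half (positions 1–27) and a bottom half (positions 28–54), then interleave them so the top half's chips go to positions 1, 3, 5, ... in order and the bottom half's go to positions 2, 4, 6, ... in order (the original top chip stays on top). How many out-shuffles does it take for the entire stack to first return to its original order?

52

The out-shuffle permutes the 54 positions with cycle lengths [1, 1, 52].
Every chip is home exactly when every cycle has completed a whole number of laps, i.e. after lcm(1, 52) = 52 out-shuffles.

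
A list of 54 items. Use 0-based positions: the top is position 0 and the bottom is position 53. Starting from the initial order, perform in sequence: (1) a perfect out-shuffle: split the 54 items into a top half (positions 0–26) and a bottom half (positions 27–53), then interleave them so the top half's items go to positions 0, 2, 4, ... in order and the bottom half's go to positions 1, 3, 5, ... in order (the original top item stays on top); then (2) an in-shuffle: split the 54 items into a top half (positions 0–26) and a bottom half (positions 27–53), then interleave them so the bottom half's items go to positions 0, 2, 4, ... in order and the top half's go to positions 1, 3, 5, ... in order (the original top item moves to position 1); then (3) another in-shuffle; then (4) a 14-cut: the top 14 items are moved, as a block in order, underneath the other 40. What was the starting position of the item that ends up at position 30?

12

Undo the operations in reverse order, starting from position 30:
  undo op 4 (cut 14): 30 ← 44
  undo op 3 (in-shuffle, from bottom half): 44 ← 49
  undo op 2 (in-shuffle, from top half): 49 ← 24
  undo op 1 (out-shuffle, from top half): 24 ← 12
So the item at position 30 came from original position 12.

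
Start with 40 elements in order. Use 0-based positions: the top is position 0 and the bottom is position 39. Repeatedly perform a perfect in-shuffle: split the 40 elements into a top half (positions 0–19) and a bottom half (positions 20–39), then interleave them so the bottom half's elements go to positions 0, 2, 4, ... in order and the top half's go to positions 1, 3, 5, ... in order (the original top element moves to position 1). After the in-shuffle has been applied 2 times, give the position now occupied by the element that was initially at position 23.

Track the element's position through each in-shuffle:
23 → 6 → 13

13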